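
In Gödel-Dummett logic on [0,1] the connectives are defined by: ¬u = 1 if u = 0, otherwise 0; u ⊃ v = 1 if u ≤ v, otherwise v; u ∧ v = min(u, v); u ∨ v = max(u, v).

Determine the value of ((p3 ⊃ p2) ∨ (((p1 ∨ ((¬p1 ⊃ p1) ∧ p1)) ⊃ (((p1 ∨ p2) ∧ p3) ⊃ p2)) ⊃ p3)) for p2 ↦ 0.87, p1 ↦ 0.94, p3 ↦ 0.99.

1.00

(p3 ⊃ p2): 0.99 > 0.87, so result = 0.87
¬p1: Gödel ¬ of 0.94 = 0 (operand ≠ 0)
(¬p1 ⊃ p1): 0 ≤ 0.94, so result = 1
((¬p1 ⊃ p1) ∧ p1) = min(1, 0.94) = 0.94
(p1 ∨ ((¬p1 ⊃ p1) ∧ p1)) = max(0.94, 0.94) = 0.94
(p1 ∨ p2) = max(0.94, 0.87) = 0.94
((p1 ∨ p2) ∧ p3) = min(0.94, 0.99) = 0.94
(((p1 ∨ p2) ∧ p3) ⊃ p2): 0.94 > 0.87, so result = 0.87
((p1 ∨ ((¬p1 ⊃ p1) ∧ p1)) ⊃ (((p1 ∨ p2) ∧ p3) ⊃ p2)): 0.94 > 0.87, so result = 0.87
(((p1 ∨ ((¬p1 ⊃ p1) ∧ p1)) ⊃ (((p1 ∨ p2) ∧ p3) ⊃ p2)) ⊃ p3): 0.87 ≤ 0.99, so result = 1
((p3 ⊃ p2) ∨ (((p1 ∨ ((¬p1 ⊃ p1) ∧ p1)) ⊃ (((p1 ∨ p2) ∧ p3) ⊃ p2)) ⊃ p3)) = max(0.87, 1) = 1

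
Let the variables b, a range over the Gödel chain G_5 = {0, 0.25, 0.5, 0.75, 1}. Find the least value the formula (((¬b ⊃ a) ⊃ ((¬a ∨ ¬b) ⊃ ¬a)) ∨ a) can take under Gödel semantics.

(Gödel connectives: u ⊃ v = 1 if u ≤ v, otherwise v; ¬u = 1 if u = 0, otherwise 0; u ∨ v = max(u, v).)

The minimum is attained at b = 0, a = 0.25:
  ¬b: Gödel ¬ of 0 = 1 (operand is 0)
  (¬b ⊃ a): 1 > 0.25, so result = 0.25
  ¬a: Gödel ¬ of 0.25 = 0 (operand ≠ 0)
  ¬b: Gödel ¬ of 0 = 1 (operand is 0)
  (¬a ∨ ¬b) = max(0, 1) = 1
  ¬a: Gödel ¬ of 0.25 = 0 (operand ≠ 0)
  ((¬a ∨ ¬b) ⊃ ¬a): 1 > 0, so result = 0
  ((¬b ⊃ a) ⊃ ((¬a ∨ ¬b) ⊃ ¬a)): 0.25 > 0, so result = 0
  (((¬b ⊃ a) ⊃ ((¬a ∨ ¬b) ⊃ ¬a)) ∨ a) = max(0, 0.25) = 0.25
Checking all 25 assignments confirms none give a value below 0.25.

0.25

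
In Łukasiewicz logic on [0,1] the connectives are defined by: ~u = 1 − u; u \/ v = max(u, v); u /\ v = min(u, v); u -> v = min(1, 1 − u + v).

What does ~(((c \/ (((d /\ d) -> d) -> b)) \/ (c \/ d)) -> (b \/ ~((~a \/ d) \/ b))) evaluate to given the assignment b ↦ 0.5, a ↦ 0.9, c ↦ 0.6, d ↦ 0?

0.10

(d /\ d) = min(0, 0) = 0
((d /\ d) -> d): min(1, 1 − 0 + 0) = 1
(((d /\ d) -> d) -> b): min(1, 1 − 1 + 0.5) = 0.5
(c \/ (((d /\ d) -> d) -> b)) = max(0.6, 0.5) = 0.6
(c \/ d) = max(0.6, 0) = 0.6
((c \/ (((d /\ d) -> d) -> b)) \/ (c \/ d)) = max(0.6, 0.6) = 0.6
~a: Łukasiewicz ¬ gives 1 − 0.9 = 0.1
(~a \/ d) = max(0.1, 0) = 0.1
((~a \/ d) \/ b) = max(0.1, 0.5) = 0.5
~((~a \/ d) \/ b): Łukasiewicz ¬ gives 1 − 0.5 = 0.5
(b \/ ~((~a \/ d) \/ b)) = max(0.5, 0.5) = 0.5
(((c \/ (((d /\ d) -> d) -> b)) \/ (c \/ d)) -> (b \/ ~((~a \/ d) \/ b))): min(1, 1 − 0.6 + 0.5) = 0.9
~(((c \/ (((d /\ d) -> d) -> b)) \/ (c \/ d)) -> (b \/ ~((~a \/ d) \/ b))): Łukasiewicz ¬ gives 1 − 0.9 = 0.1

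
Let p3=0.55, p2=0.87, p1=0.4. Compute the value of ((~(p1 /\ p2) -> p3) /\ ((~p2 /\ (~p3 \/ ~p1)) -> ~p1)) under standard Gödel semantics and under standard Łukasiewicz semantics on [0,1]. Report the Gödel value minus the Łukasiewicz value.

Gödel evaluation:
  (p1 /\ p2) = min(0.4, 0.87) = 0.4
  ~(p1 /\ p2): Gödel ¬ of 0.4 = 0 (operand ≠ 0)
  (~(p1 /\ p2) -> p3): 0 ≤ 0.55, so result = 1
  ~p2: Gödel ¬ of 0.87 = 0 (operand ≠ 0)
  ~p3: Gödel ¬ of 0.55 = 0 (operand ≠ 0)
  ~p1: Gödel ¬ of 0.4 = 0 (operand ≠ 0)
  (~p3 \/ ~p1) = max(0, 0) = 0
  (~p2 /\ (~p3 \/ ~p1)) = min(0, 0) = 0
  ~p1: Gödel ¬ of 0.4 = 0 (operand ≠ 0)
  ((~p2 /\ (~p3 \/ ~p1)) -> ~p1): 0 ≤ 0, so result = 1
  ((~(p1 /\ p2) -> p3) /\ ((~p2 /\ (~p3 \/ ~p1)) -> ~p1)) = min(1, 1) = 1
  Gödel value = 1
Łukasiewicz evaluation:
  (p1 /\ p2) = min(0.4, 0.87) = 0.4
  ~(p1 /\ p2): Łukasiewicz ¬ gives 1 − 0.4 = 0.6
  (~(p1 /\ p2) -> p3): min(1, 1 − 0.6 + 0.55) = 0.95
  ~p2: Łukasiewicz ¬ gives 1 − 0.87 = 0.13
  ~p3: Łukasiewicz ¬ gives 1 − 0.55 = 0.45
  ~p1: Łukasiewicz ¬ gives 1 − 0.4 = 0.6
  (~p3 \/ ~p1) = max(0.45, 0.6) = 0.6
  (~p2 /\ (~p3 \/ ~p1)) = min(0.13, 0.6) = 0.13
  ~p1: Łukasiewicz ¬ gives 1 − 0.4 = 0.6
  ((~p2 /\ (~p3 \/ ~p1)) -> ~p1): min(1, 1 − 0.13 + 0.6) = 1
  ((~(p1 /\ p2) -> p3) /\ ((~p2 /\ (~p3 \/ ~p1)) -> ~p1)) = min(0.95, 1) = 0.95
  Łukasiewicz value = 0.95
Difference: 1 − 0.95 = 0.05

0.05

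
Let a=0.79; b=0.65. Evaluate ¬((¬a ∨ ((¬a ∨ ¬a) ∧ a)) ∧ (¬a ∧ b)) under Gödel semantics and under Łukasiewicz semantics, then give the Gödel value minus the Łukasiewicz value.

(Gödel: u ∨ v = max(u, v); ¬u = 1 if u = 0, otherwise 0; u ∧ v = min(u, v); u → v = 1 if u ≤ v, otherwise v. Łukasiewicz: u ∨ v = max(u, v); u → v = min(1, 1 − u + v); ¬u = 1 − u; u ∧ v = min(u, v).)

Gödel evaluation:
  ¬a: Gödel ¬ of 0.79 = 0 (operand ≠ 0)
  ¬a: Gödel ¬ of 0.79 = 0 (operand ≠ 0)
  ¬a: Gödel ¬ of 0.79 = 0 (operand ≠ 0)
  (¬a ∨ ¬a) = max(0, 0) = 0
  ((¬a ∨ ¬a) ∧ a) = min(0, 0.79) = 0
  (¬a ∨ ((¬a ∨ ¬a) ∧ a)) = max(0, 0) = 0
  ¬a: Gödel ¬ of 0.79 = 0 (operand ≠ 0)
  (¬a ∧ b) = min(0, 0.65) = 0
  ((¬a ∨ ((¬a ∨ ¬a) ∧ a)) ∧ (¬a ∧ b)) = min(0, 0) = 0
  ¬((¬a ∨ ((¬a ∨ ¬a) ∧ a)) ∧ (¬a ∧ b)): Gödel ¬ of 0 = 1 (operand is 0)
  Gödel value = 1
Łukasiewicz evaluation:
  ¬a: Łukasiewicz ¬ gives 1 − 0.79 = 0.21
  ¬a: Łukasiewicz ¬ gives 1 − 0.79 = 0.21
  ¬a: Łukasiewicz ¬ gives 1 − 0.79 = 0.21
  (¬a ∨ ¬a) = max(0.21, 0.21) = 0.21
  ((¬a ∨ ¬a) ∧ a) = min(0.21, 0.79) = 0.21
  (¬a ∨ ((¬a ∨ ¬a) ∧ a)) = max(0.21, 0.21) = 0.21
  ¬a: Łukasiewicz ¬ gives 1 − 0.79 = 0.21
  (¬a ∧ b) = min(0.21, 0.65) = 0.21
  ((¬a ∨ ((¬a ∨ ¬a) ∧ a)) ∧ (¬a ∧ b)) = min(0.21, 0.21) = 0.21
  ¬((¬a ∨ ((¬a ∨ ¬a) ∧ a)) ∧ (¬a ∧ b)): Łukasiewicz ¬ gives 1 − 0.21 = 0.79
  Łukasiewicz value = 0.79
Difference: 1 − 0.79 = 0.21

0.21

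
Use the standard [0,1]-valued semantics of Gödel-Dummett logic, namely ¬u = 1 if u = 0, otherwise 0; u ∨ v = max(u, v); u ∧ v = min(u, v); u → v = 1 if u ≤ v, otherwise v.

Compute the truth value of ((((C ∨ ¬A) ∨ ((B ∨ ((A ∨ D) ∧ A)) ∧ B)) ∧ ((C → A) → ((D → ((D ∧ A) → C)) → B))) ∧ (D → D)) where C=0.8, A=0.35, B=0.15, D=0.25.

¬A: Gödel ¬ of 0.35 = 0 (operand ≠ 0)
(C ∨ ¬A) = max(0.8, 0) = 0.8
(A ∨ D) = max(0.35, 0.25) = 0.35
((A ∨ D) ∧ A) = min(0.35, 0.35) = 0.35
(B ∨ ((A ∨ D) ∧ A)) = max(0.15, 0.35) = 0.35
((B ∨ ((A ∨ D) ∧ A)) ∧ B) = min(0.35, 0.15) = 0.15
((C ∨ ¬A) ∨ ((B ∨ ((A ∨ D) ∧ A)) ∧ B)) = max(0.8, 0.15) = 0.8
(C → A): 0.8 > 0.35, so result = 0.35
(D ∧ A) = min(0.25, 0.35) = 0.25
((D ∧ A) → C): 0.25 ≤ 0.8, so result = 1
(D → ((D ∧ A) → C)): 0.25 ≤ 1, so result = 1
((D → ((D ∧ A) → C)) → B): 1 > 0.15, so result = 0.15
((C → A) → ((D → ((D ∧ A) → C)) → B)): 0.35 > 0.15, so result = 0.15
(((C ∨ ¬A) ∨ ((B ∨ ((A ∨ D) ∧ A)) ∧ B)) ∧ ((C → A) → ((D → ((D ∧ A) → C)) → B))) = min(0.8, 0.15) = 0.15
(D → D): 0.25 ≤ 0.25, so result = 1
((((C ∨ ¬A) ∨ ((B ∨ ((A ∨ D) ∧ A)) ∧ B)) ∧ ((C → A) → ((D → ((D ∧ A) → C)) → B))) ∧ (D → D)) = min(0.15, 1) = 0.15

0.15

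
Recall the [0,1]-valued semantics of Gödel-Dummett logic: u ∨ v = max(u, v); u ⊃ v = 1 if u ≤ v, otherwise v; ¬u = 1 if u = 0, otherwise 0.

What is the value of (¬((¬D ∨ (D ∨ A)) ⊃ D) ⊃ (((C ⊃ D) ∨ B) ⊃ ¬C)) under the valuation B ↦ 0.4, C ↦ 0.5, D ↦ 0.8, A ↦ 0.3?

¬D: Gödel ¬ of 0.8 = 0 (operand ≠ 0)
(D ∨ A) = max(0.8, 0.3) = 0.8
(¬D ∨ (D ∨ A)) = max(0, 0.8) = 0.8
((¬D ∨ (D ∨ A)) ⊃ D): 0.8 ≤ 0.8, so result = 1
¬((¬D ∨ (D ∨ A)) ⊃ D): Gödel ¬ of 1 = 0 (operand ≠ 0)
(C ⊃ D): 0.5 ≤ 0.8, so result = 1
((C ⊃ D) ∨ B) = max(1, 0.4) = 1
¬C: Gödel ¬ of 0.5 = 0 (operand ≠ 0)
(((C ⊃ D) ∨ B) ⊃ ¬C): 1 > 0, so result = 0
(¬((¬D ∨ (D ∨ A)) ⊃ D) ⊃ (((C ⊃ D) ∨ B) ⊃ ¬C)): 0 ≤ 0, so result = 1

1.00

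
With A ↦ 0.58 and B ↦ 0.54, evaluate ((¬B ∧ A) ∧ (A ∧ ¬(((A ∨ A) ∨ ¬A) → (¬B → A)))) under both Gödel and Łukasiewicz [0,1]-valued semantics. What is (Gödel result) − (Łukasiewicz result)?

0.00

Gödel evaluation:
  ¬B: Gödel ¬ of 0.54 = 0 (operand ≠ 0)
  (¬B ∧ A) = min(0, 0.58) = 0
  (A ∨ A) = max(0.58, 0.58) = 0.58
  ¬A: Gödel ¬ of 0.58 = 0 (operand ≠ 0)
  ((A ∨ A) ∨ ¬A) = max(0.58, 0) = 0.58
  ¬B: Gödel ¬ of 0.54 = 0 (operand ≠ 0)
  (¬B → A): 0 ≤ 0.58, so result = 1
  (((A ∨ A) ∨ ¬A) → (¬B → A)): 0.58 ≤ 1, so result = 1
  ¬(((A ∨ A) ∨ ¬A) → (¬B → A)): Gödel ¬ of 1 = 0 (operand ≠ 0)
  (A ∧ ¬(((A ∨ A) ∨ ¬A) → (¬B → A))) = min(0.58, 0) = 0
  ((¬B ∧ A) ∧ (A ∧ ¬(((A ∨ A) ∨ ¬A) → (¬B → A)))) = min(0, 0) = 0
  Gödel value = 0
Łukasiewicz evaluation:
  ¬B: Łukasiewicz ¬ gives 1 − 0.54 = 0.46
  (¬B ∧ A) = min(0.46, 0.58) = 0.46
  (A ∨ A) = max(0.58, 0.58) = 0.58
  ¬A: Łukasiewicz ¬ gives 1 − 0.58 = 0.42
  ((A ∨ A) ∨ ¬A) = max(0.58, 0.42) = 0.58
  ¬B: Łukasiewicz ¬ gives 1 − 0.54 = 0.46
  (¬B → A): min(1, 1 − 0.46 + 0.58) = 1
  (((A ∨ A) ∨ ¬A) → (¬B → A)): min(1, 1 − 0.58 + 1) = 1
  ¬(((A ∨ A) ∨ ¬A) → (¬B → A)): Łukasiewicz ¬ gives 1 − 1 = 0
  (A ∧ ¬(((A ∨ A) ∨ ¬A) → (¬B → A))) = min(0.58, 0) = 0
  ((¬B ∧ A) ∧ (A ∧ ¬(((A ∨ A) ∨ ¬A) → (¬B → A)))) = min(0.46, 0) = 0
  Łukasiewicz value = 0
Difference: 0 − 0 = 0.00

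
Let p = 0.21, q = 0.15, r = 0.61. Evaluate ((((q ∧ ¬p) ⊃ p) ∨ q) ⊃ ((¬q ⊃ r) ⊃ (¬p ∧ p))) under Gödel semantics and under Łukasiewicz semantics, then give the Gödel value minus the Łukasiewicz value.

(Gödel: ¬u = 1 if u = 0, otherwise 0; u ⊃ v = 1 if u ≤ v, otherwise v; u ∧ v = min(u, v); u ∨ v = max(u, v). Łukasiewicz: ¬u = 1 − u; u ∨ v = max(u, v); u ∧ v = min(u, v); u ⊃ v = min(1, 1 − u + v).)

Gödel evaluation:
  ¬p: Gödel ¬ of 0.21 = 0 (operand ≠ 0)
  (q ∧ ¬p) = min(0.15, 0) = 0
  ((q ∧ ¬p) ⊃ p): 0 ≤ 0.21, so result = 1
  (((q ∧ ¬p) ⊃ p) ∨ q) = max(1, 0.15) = 1
  ¬q: Gödel ¬ of 0.15 = 0 (operand ≠ 0)
  (¬q ⊃ r): 0 ≤ 0.61, so result = 1
  ¬p: Gödel ¬ of 0.21 = 0 (operand ≠ 0)
  (¬p ∧ p) = min(0, 0.21) = 0
  ((¬q ⊃ r) ⊃ (¬p ∧ p)): 1 > 0, so result = 0
  ((((q ∧ ¬p) ⊃ p) ∨ q) ⊃ ((¬q ⊃ r) ⊃ (¬p ∧ p))): 1 > 0, so result = 0
  Gödel value = 0
Łukasiewicz evaluation:
  ¬p: Łukasiewicz ¬ gives 1 − 0.21 = 0.79
  (q ∧ ¬p) = min(0.15, 0.79) = 0.15
  ((q ∧ ¬p) ⊃ p): min(1, 1 − 0.15 + 0.21) = 1
  (((q ∧ ¬p) ⊃ p) ∨ q) = max(1, 0.15) = 1
  ¬q: Łukasiewicz ¬ gives 1 − 0.15 = 0.85
  (¬q ⊃ r): min(1, 1 − 0.85 + 0.61) = 0.76
  ¬p: Łukasiewicz ¬ gives 1 − 0.21 = 0.79
  (¬p ∧ p) = min(0.79, 0.21) = 0.21
  ((¬q ⊃ r) ⊃ (¬p ∧ p)): min(1, 1 − 0.76 + 0.21) = 0.45
  ((((q ∧ ¬p) ⊃ p) ∨ q) ⊃ ((¬q ⊃ r) ⊃ (¬p ∧ p))): min(1, 1 − 1 + 0.45) = 0.45
  Łukasiewicz value = 0.45
Difference: 0 − 0.45 = -0.45

-0.45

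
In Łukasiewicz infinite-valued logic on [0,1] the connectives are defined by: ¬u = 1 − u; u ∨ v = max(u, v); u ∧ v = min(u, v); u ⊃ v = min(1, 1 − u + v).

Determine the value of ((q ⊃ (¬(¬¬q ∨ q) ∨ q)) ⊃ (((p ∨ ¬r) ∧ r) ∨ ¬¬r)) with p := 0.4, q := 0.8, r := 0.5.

¬q: Łukasiewicz ¬ gives 1 − 0.8 = 0.2
¬¬q: Łukasiewicz ¬ gives 1 − 0.2 = 0.8
(¬¬q ∨ q) = max(0.8, 0.8) = 0.8
¬(¬¬q ∨ q): Łukasiewicz ¬ gives 1 − 0.8 = 0.2
(¬(¬¬q ∨ q) ∨ q) = max(0.2, 0.8) = 0.8
(q ⊃ (¬(¬¬q ∨ q) ∨ q)): min(1, 1 − 0.8 + 0.8) = 1
¬r: Łukasiewicz ¬ gives 1 − 0.5 = 0.5
(p ∨ ¬r) = max(0.4, 0.5) = 0.5
((p ∨ ¬r) ∧ r) = min(0.5, 0.5) = 0.5
¬r: Łukasiewicz ¬ gives 1 − 0.5 = 0.5
¬¬r: Łukasiewicz ¬ gives 1 − 0.5 = 0.5
(((p ∨ ¬r) ∧ r) ∨ ¬¬r) = max(0.5, 0.5) = 0.5
((q ⊃ (¬(¬¬q ∨ q) ∨ q)) ⊃ (((p ∨ ¬r) ∧ r) ∨ ¬¬r)): min(1, 1 − 1 + 0.5) = 0.5

0.50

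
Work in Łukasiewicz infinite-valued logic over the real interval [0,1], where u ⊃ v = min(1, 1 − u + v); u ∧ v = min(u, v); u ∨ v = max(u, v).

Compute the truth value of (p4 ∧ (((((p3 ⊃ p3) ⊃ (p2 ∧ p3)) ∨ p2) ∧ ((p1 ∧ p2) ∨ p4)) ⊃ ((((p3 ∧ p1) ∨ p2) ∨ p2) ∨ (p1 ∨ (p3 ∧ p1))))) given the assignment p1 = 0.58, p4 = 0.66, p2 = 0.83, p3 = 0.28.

(p3 ⊃ p3): min(1, 1 − 0.28 + 0.28) = 1
(p2 ∧ p3) = min(0.83, 0.28) = 0.28
((p3 ⊃ p3) ⊃ (p2 ∧ p3)): min(1, 1 − 1 + 0.28) = 0.28
(((p3 ⊃ p3) ⊃ (p2 ∧ p3)) ∨ p2) = max(0.28, 0.83) = 0.83
(p1 ∧ p2) = min(0.58, 0.83) = 0.58
((p1 ∧ p2) ∨ p4) = max(0.58, 0.66) = 0.66
((((p3 ⊃ p3) ⊃ (p2 ∧ p3)) ∨ p2) ∧ ((p1 ∧ p2) ∨ p4)) = min(0.83, 0.66) = 0.66
(p3 ∧ p1) = min(0.28, 0.58) = 0.28
((p3 ∧ p1) ∨ p2) = max(0.28, 0.83) = 0.83
(((p3 ∧ p1) ∨ p2) ∨ p2) = max(0.83, 0.83) = 0.83
(p3 ∧ p1) = min(0.28, 0.58) = 0.28
(p1 ∨ (p3 ∧ p1)) = max(0.58, 0.28) = 0.58
((((p3 ∧ p1) ∨ p2) ∨ p2) ∨ (p1 ∨ (p3 ∧ p1))) = max(0.83, 0.58) = 0.83
(((((p3 ⊃ p3) ⊃ (p2 ∧ p3)) ∨ p2) ∧ ((p1 ∧ p2) ∨ p4)) ⊃ ((((p3 ∧ p1) ∨ p2) ∨ p2) ∨ (p1 ∨ (p3 ∧ p1)))): min(1, 1 − 0.66 + 0.83) = 1
(p4 ∧ (((((p3 ⊃ p3) ⊃ (p2 ∧ p3)) ∨ p2) ∧ ((p1 ∧ p2) ∨ p4)) ⊃ ((((p3 ∧ p1) ∨ p2) ∨ p2) ∨ (p1 ∨ (p3 ∧ p1))))) = min(0.66, 1) = 0.66

0.66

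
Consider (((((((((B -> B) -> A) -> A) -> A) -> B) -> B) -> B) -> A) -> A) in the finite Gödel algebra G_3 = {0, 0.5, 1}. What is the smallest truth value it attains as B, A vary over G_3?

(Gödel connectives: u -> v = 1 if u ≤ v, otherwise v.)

0.50

The minimum is attained at B = 0, A = 0.5:
  (B -> B): 0 ≤ 0, so result = 1
  ((B -> B) -> A): 1 > 0.5, so result = 0.5
  (((B -> B) -> A) -> A): 0.5 ≤ 0.5, so result = 1
  ((((B -> B) -> A) -> A) -> A): 1 > 0.5, so result = 0.5
  (((((B -> B) -> A) -> A) -> A) -> B): 0.5 > 0, so result = 0
  ((((((B -> B) -> A) -> A) -> A) -> B) -> B): 0 ≤ 0, so result = 1
  (((((((B -> B) -> A) -> A) -> A) -> B) -> B) -> B): 1 > 0, so result = 0
  ((((((((B -> B) -> A) -> A) -> A) -> B) -> B) -> B) -> A): 0 ≤ 0.5, so result = 1
  (((((((((B -> B) -> A) -> A) -> A) -> B) -> B) -> B) -> A) -> A): 1 > 0.5, so result = 0.5
Checking all 9 assignments confirms none give a value below 0.50.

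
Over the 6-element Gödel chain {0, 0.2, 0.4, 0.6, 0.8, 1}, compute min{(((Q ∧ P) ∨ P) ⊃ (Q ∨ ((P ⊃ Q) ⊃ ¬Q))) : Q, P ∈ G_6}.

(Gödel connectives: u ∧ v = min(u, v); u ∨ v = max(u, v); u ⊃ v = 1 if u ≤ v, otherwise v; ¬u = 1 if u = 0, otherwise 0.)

The minimum is attained at Q = 0.2, P = 0.4:
  (Q ∧ P) = min(0.2, 0.4) = 0.2
  ((Q ∧ P) ∨ P) = max(0.2, 0.4) = 0.4
  (P ⊃ Q): 0.4 > 0.2, so result = 0.2
  ¬Q: Gödel ¬ of 0.2 = 0 (operand ≠ 0)
  ((P ⊃ Q) ⊃ ¬Q): 0.2 > 0, so result = 0
  (Q ∨ ((P ⊃ Q) ⊃ ¬Q)) = max(0.2, 0) = 0.2
  (((Q ∧ P) ∨ P) ⊃ (Q ∨ ((P ⊃ Q) ⊃ ¬Q))): 0.4 > 0.2, so result = 0.2
Checking all 36 assignments confirms none give a value below 0.20.

0.20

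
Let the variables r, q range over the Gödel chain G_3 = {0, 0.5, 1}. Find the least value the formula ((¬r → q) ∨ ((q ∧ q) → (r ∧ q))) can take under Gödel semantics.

The minimum is attained at r = 0, q = 0.5:
  ¬r: Gödel ¬ of 0 = 1 (operand is 0)
  (¬r → q): 1 > 0.5, so result = 0.5
  (q ∧ q) = min(0.5, 0.5) = 0.5
  (r ∧ q) = min(0, 0.5) = 0
  ((q ∧ q) → (r ∧ q)): 0.5 > 0, so result = 0
  ((¬r → q) ∨ ((q ∧ q) → (r ∧ q))) = max(0.5, 0) = 0.5
Checking all 9 assignments confirms none give a value below 0.50.

0.50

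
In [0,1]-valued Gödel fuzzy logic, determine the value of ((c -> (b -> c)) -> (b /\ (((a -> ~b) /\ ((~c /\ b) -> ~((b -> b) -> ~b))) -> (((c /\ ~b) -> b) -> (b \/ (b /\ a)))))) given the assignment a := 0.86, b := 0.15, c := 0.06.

0.15

(b -> c): 0.15 > 0.06, so result = 0.06
(c -> (b -> c)): 0.06 ≤ 0.06, so result = 1
~b: Gödel ¬ of 0.15 = 0 (operand ≠ 0)
(a -> ~b): 0.86 > 0, so result = 0
~c: Gödel ¬ of 0.06 = 0 (operand ≠ 0)
(~c /\ b) = min(0, 0.15) = 0
(b -> b): 0.15 ≤ 0.15, so result = 1
~b: Gödel ¬ of 0.15 = 0 (operand ≠ 0)
((b -> b) -> ~b): 1 > 0, so result = 0
~((b -> b) -> ~b): Gödel ¬ of 0 = 1 (operand is 0)
((~c /\ b) -> ~((b -> b) -> ~b)): 0 ≤ 1, so result = 1
((a -> ~b) /\ ((~c /\ b) -> ~((b -> b) -> ~b))) = min(0, 1) = 0
~b: Gödel ¬ of 0.15 = 0 (operand ≠ 0)
(c /\ ~b) = min(0.06, 0) = 0
((c /\ ~b) -> b): 0 ≤ 0.15, so result = 1
(b /\ a) = min(0.15, 0.86) = 0.15
(b \/ (b /\ a)) = max(0.15, 0.15) = 0.15
(((c /\ ~b) -> b) -> (b \/ (b /\ a))): 1 > 0.15, so result = 0.15
(((a -> ~b) /\ ((~c /\ b) -> ~((b -> b) -> ~b))) -> (((c /\ ~b) -> b) -> (b \/ (b /\ a)))): 0 ≤ 0.15, so result = 1
(b /\ (((a -> ~b) /\ ((~c /\ b) -> ~((b -> b) -> ~b))) -> (((c /\ ~b) -> b) -> (b \/ (b /\ a))))) = min(0.15, 1) = 0.15
((c -> (b -> c)) -> (b /\ (((a -> ~b) /\ ((~c /\ b) -> ~((b -> b) -> ~b))) -> (((c /\ ~b) -> b) -> (b \/ (b /\ a)))))): 1 > 0.15, so result = 0.15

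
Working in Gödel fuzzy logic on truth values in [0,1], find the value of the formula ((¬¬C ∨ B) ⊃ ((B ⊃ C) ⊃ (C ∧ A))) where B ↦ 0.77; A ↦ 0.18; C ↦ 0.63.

0.18

¬C: Gödel ¬ of 0.63 = 0 (operand ≠ 0)
¬¬C: Gödel ¬ of 0 = 1 (operand is 0)
(¬¬C ∨ B) = max(1, 0.77) = 1
(B ⊃ C): 0.77 > 0.63, so result = 0.63
(C ∧ A) = min(0.63, 0.18) = 0.18
((B ⊃ C) ⊃ (C ∧ A)): 0.63 > 0.18, so result = 0.18
((¬¬C ∨ B) ⊃ ((B ⊃ C) ⊃ (C ∧ A))): 1 > 0.18, so result = 0.18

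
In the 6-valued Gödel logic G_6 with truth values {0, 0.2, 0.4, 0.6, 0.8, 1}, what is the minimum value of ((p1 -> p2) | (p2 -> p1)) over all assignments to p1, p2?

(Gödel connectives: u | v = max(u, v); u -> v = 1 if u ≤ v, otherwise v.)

Every assignment gives 1. For instance at p1 = 0, p2 = 0:
  (p1 -> p2): 0 ≤ 0, so result = 1
  (p2 -> p1): 0 ≤ 0, so result = 1
  ((p1 -> p2) | (p2 -> p1)) = max(1, 1) = 1
All 36 assignments give value 1 — the formula is a G_6-tautology.

1.00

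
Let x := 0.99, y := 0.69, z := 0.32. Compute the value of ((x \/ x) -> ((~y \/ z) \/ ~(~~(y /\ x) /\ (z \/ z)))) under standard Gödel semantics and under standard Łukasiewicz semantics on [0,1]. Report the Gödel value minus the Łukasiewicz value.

-0.37

Gödel evaluation:
  (x \/ x) = max(0.99, 0.99) = 0.99
  ~y: Gödel ¬ of 0.69 = 0 (operand ≠ 0)
  (~y \/ z) = max(0, 0.32) = 0.32
  (y /\ x) = min(0.69, 0.99) = 0.69
  ~(y /\ x): Gödel ¬ of 0.69 = 0 (operand ≠ 0)
  ~~(y /\ x): Gödel ¬ of 0 = 1 (operand is 0)
  (z \/ z) = max(0.32, 0.32) = 0.32
  (~~(y /\ x) /\ (z \/ z)) = min(1, 0.32) = 0.32
  ~(~~(y /\ x) /\ (z \/ z)): Gödel ¬ of 0.32 = 0 (operand ≠ 0)
  ((~y \/ z) \/ ~(~~(y /\ x) /\ (z \/ z))) = max(0.32, 0) = 0.32
  ((x \/ x) -> ((~y \/ z) \/ ~(~~(y /\ x) /\ (z \/ z)))): 0.99 > 0.32, so result = 0.32
  Gödel value = 0.32
Łukasiewicz evaluation:
  (x \/ x) = max(0.99, 0.99) = 0.99
  ~y: Łukasiewicz ¬ gives 1 − 0.69 = 0.31
  (~y \/ z) = max(0.31, 0.32) = 0.32
  (y /\ x) = min(0.69, 0.99) = 0.69
  ~(y /\ x): Łukasiewicz ¬ gives 1 − 0.69 = 0.31
  ~~(y /\ x): Łukasiewicz ¬ gives 1 − 0.31 = 0.69
  (z \/ z) = max(0.32, 0.32) = 0.32
  (~~(y /\ x) /\ (z \/ z)) = min(0.69, 0.32) = 0.32
  ~(~~(y /\ x) /\ (z \/ z)): Łukasiewicz ¬ gives 1 − 0.32 = 0.68
  ((~y \/ z) \/ ~(~~(y /\ x) /\ (z \/ z))) = max(0.32, 0.68) = 0.68
  ((x \/ x) -> ((~y \/ z) \/ ~(~~(y /\ x) /\ (z \/ z)))): min(1, 1 − 0.99 + 0.68) = 0.69
  Łukasiewicz value = 0.69
Difference: 0.32 − 0.69 = -0.37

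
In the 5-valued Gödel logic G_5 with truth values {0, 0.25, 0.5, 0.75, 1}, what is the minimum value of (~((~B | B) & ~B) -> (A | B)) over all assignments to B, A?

0.25

The minimum is attained at B = 0.25, A = 0:
  ~B: Gödel ¬ of 0.25 = 0 (operand ≠ 0)
  (~B | B) = max(0, 0.25) = 0.25
  ~B: Gödel ¬ of 0.25 = 0 (operand ≠ 0)
  ((~B | B) & ~B) = min(0.25, 0) = 0
  ~((~B | B) & ~B): Gödel ¬ of 0 = 1 (operand is 0)
  (A | B) = max(0, 0.25) = 0.25
  (~((~B | B) & ~B) -> (A | B)): 1 > 0.25, so result = 0.25
Checking all 25 assignments confirms none give a value below 0.25.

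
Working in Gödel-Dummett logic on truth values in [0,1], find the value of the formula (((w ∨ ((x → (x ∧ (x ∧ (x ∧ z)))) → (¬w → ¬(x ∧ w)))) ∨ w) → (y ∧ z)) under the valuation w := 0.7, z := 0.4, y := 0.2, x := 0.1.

(x ∧ z) = min(0.1, 0.4) = 0.1
(x ∧ (x ∧ z)) = min(0.1, 0.1) = 0.1
(x ∧ (x ∧ (x ∧ z))) = min(0.1, 0.1) = 0.1
(x → (x ∧ (x ∧ (x ∧ z)))): 0.1 ≤ 0.1, so result = 1
¬w: Gödel ¬ of 0.7 = 0 (operand ≠ 0)
(x ∧ w) = min(0.1, 0.7) = 0.1
¬(x ∧ w): Gödel ¬ of 0.1 = 0 (operand ≠ 0)
(¬w → ¬(x ∧ w)): 0 ≤ 0, so result = 1
((x → (x ∧ (x ∧ (x ∧ z)))) → (¬w → ¬(x ∧ w))): 1 ≤ 1, so result = 1
(w ∨ ((x → (x ∧ (x ∧ (x ∧ z)))) → (¬w → ¬(x ∧ w)))) = max(0.7, 1) = 1
((w ∨ ((x → (x ∧ (x ∧ (x ∧ z)))) → (¬w → ¬(x ∧ w)))) ∨ w) = max(1, 0.7) = 1
(y ∧ z) = min(0.2, 0.4) = 0.2
(((w ∨ ((x → (x ∧ (x ∧ (x ∧ z)))) → (¬w → ¬(x ∧ w)))) ∨ w) → (y ∧ z)): 1 > 0.2, so result = 0.2

0.20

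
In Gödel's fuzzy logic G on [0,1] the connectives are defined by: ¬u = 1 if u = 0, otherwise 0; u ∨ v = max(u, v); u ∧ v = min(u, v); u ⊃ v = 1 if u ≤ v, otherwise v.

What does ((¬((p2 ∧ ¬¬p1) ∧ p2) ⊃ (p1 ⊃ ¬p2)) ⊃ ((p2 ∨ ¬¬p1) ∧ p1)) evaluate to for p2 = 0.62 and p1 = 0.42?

0.42

¬p1: Gödel ¬ of 0.42 = 0 (operand ≠ 0)
¬¬p1: Gödel ¬ of 0 = 1 (operand is 0)
(p2 ∧ ¬¬p1) = min(0.62, 1) = 0.62
((p2 ∧ ¬¬p1) ∧ p2) = min(0.62, 0.62) = 0.62
¬((p2 ∧ ¬¬p1) ∧ p2): Gödel ¬ of 0.62 = 0 (operand ≠ 0)
¬p2: Gödel ¬ of 0.62 = 0 (operand ≠ 0)
(p1 ⊃ ¬p2): 0.42 > 0, so result = 0
(¬((p2 ∧ ¬¬p1) ∧ p2) ⊃ (p1 ⊃ ¬p2)): 0 ≤ 0, so result = 1
¬p1: Gödel ¬ of 0.42 = 0 (operand ≠ 0)
¬¬p1: Gödel ¬ of 0 = 1 (operand is 0)
(p2 ∨ ¬¬p1) = max(0.62, 1) = 1
((p2 ∨ ¬¬p1) ∧ p1) = min(1, 0.42) = 0.42
((¬((p2 ∧ ¬¬p1) ∧ p2) ⊃ (p1 ⊃ ¬p2)) ⊃ ((p2 ∨ ¬¬p1) ∧ p1)): 1 > 0.42, so result = 0.42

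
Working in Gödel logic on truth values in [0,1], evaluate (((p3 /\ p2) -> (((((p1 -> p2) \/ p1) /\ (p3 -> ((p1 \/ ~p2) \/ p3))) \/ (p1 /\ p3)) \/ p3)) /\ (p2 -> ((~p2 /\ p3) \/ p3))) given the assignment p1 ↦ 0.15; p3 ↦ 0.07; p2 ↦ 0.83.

0.07

(p3 /\ p2) = min(0.07, 0.83) = 0.07
(p1 -> p2): 0.15 ≤ 0.83, so result = 1
((p1 -> p2) \/ p1) = max(1, 0.15) = 1
~p2: Gödel ¬ of 0.83 = 0 (operand ≠ 0)
(p1 \/ ~p2) = max(0.15, 0) = 0.15
((p1 \/ ~p2) \/ p3) = max(0.15, 0.07) = 0.15
(p3 -> ((p1 \/ ~p2) \/ p3)): 0.07 ≤ 0.15, so result = 1
(((p1 -> p2) \/ p1) /\ (p3 -> ((p1 \/ ~p2) \/ p3))) = min(1, 1) = 1
(p1 /\ p3) = min(0.15, 0.07) = 0.07
((((p1 -> p2) \/ p1) /\ (p3 -> ((p1 \/ ~p2) \/ p3))) \/ (p1 /\ p3)) = max(1, 0.07) = 1
(((((p1 -> p2) \/ p1) /\ (p3 -> ((p1 \/ ~p2) \/ p3))) \/ (p1 /\ p3)) \/ p3) = max(1, 0.07) = 1
((p3 /\ p2) -> (((((p1 -> p2) \/ p1) /\ (p3 -> ((p1 \/ ~p2) \/ p3))) \/ (p1 /\ p3)) \/ p3)): 0.07 ≤ 1, so result = 1
~p2: Gödel ¬ of 0.83 = 0 (operand ≠ 0)
(~p2 /\ p3) = min(0, 0.07) = 0
((~p2 /\ p3) \/ p3) = max(0, 0.07) = 0.07
(p2 -> ((~p2 /\ p3) \/ p3)): 0.83 > 0.07, so result = 0.07
(((p3 /\ p2) -> (((((p1 -> p2) \/ p1) /\ (p3 -> ((p1 \/ ~p2) \/ p3))) \/ (p1 /\ p3)) \/ p3)) /\ (p2 -> ((~p2 /\ p3) \/ p3))) = min(1, 0.07) = 0.07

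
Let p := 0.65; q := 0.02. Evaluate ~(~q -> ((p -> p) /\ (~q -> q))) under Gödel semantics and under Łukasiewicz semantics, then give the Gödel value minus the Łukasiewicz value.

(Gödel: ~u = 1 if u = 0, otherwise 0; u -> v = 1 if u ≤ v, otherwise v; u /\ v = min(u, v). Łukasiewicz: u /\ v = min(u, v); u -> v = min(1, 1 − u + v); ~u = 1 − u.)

Gödel evaluation:
  ~q: Gödel ¬ of 0.02 = 0 (operand ≠ 0)
  (p -> p): 0.65 ≤ 0.65, so result = 1
  ~q: Gödel ¬ of 0.02 = 0 (operand ≠ 0)
  (~q -> q): 0 ≤ 0.02, so result = 1
  ((p -> p) /\ (~q -> q)) = min(1, 1) = 1
  (~q -> ((p -> p) /\ (~q -> q))): 0 ≤ 1, so result = 1
  ~(~q -> ((p -> p) /\ (~q -> q))): Gödel ¬ of 1 = 0 (operand ≠ 0)
  Gödel value = 0
Łukasiewicz evaluation:
  ~q: Łukasiewicz ¬ gives 1 − 0.02 = 0.98
  (p -> p): min(1, 1 − 0.65 + 0.65) = 1
  ~q: Łukasiewicz ¬ gives 1 − 0.02 = 0.98
  (~q -> q): min(1, 1 − 0.98 + 0.02) = 0.04
  ((p -> p) /\ (~q -> q)) = min(1, 0.04) = 0.04
  (~q -> ((p -> p) /\ (~q -> q))): min(1, 1 − 0.98 + 0.04) = 0.06
  ~(~q -> ((p -> p) /\ (~q -> q))): Łukasiewicz ¬ gives 1 − 0.06 = 0.94
  Łukasiewicz value = 0.94
Difference: 0 − 0.94 = -0.94

-0.94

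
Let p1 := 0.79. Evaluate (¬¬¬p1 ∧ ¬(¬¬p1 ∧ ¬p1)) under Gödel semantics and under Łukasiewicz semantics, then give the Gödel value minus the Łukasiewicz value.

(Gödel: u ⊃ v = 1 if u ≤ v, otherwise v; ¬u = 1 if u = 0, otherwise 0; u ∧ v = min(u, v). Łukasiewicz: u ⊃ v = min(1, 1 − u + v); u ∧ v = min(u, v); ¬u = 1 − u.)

-0.21

Gödel evaluation:
  ¬p1: Gödel ¬ of 0.79 = 0 (operand ≠ 0)
  ¬¬p1: Gödel ¬ of 0 = 1 (operand is 0)
  ¬¬¬p1: Gödel ¬ of 1 = 0 (operand ≠ 0)
  ¬p1: Gödel ¬ of 0.79 = 0 (operand ≠ 0)
  ¬¬p1: Gödel ¬ of 0 = 1 (operand is 0)
  ¬p1: Gödel ¬ of 0.79 = 0 (operand ≠ 0)
  (¬¬p1 ∧ ¬p1) = min(1, 0) = 0
  ¬(¬¬p1 ∧ ¬p1): Gödel ¬ of 0 = 1 (operand is 0)
  (¬¬¬p1 ∧ ¬(¬¬p1 ∧ ¬p1)) = min(0, 1) = 0
  Gödel value = 0
Łukasiewicz evaluation:
  ¬p1: Łukasiewicz ¬ gives 1 − 0.79 = 0.21
  ¬¬p1: Łukasiewicz ¬ gives 1 − 0.21 = 0.79
  ¬¬¬p1: Łukasiewicz ¬ gives 1 − 0.79 = 0.21
  ¬p1: Łukasiewicz ¬ gives 1 − 0.79 = 0.21
  ¬¬p1: Łukasiewicz ¬ gives 1 − 0.21 = 0.79
  ¬p1: Łukasiewicz ¬ gives 1 − 0.79 = 0.21
  (¬¬p1 ∧ ¬p1) = min(0.79, 0.21) = 0.21
  ¬(¬¬p1 ∧ ¬p1): Łukasiewicz ¬ gives 1 − 0.21 = 0.79
  (¬¬¬p1 ∧ ¬(¬¬p1 ∧ ¬p1)) = min(0.21, 0.79) = 0.21
  Łukasiewicz value = 0.21
Difference: 0 − 0.21 = -0.21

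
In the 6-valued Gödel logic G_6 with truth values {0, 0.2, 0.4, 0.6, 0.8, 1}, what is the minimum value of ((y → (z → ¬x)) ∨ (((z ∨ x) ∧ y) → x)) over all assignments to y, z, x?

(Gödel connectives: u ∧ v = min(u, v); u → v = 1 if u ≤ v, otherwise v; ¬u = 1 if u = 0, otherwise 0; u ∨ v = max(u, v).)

The minimum is attained at y = 0.4, z = 0.4, x = 0.2:
  ¬x: Gödel ¬ of 0.2 = 0 (operand ≠ 0)
  (z → ¬x): 0.4 > 0, so result = 0
  (y → (z → ¬x)): 0.4 > 0, so result = 0
  (z ∨ x) = max(0.4, 0.2) = 0.4
  ((z ∨ x) ∧ y) = min(0.4, 0.4) = 0.4
  (((z ∨ x) ∧ y) → x): 0.4 > 0.2, so result = 0.2
  ((y → (z → ¬x)) ∨ (((z ∨ x) ∧ y) → x)) = max(0, 0.2) = 0.2
Checking all 216 assignments confirms none give a value below 0.20.

0.20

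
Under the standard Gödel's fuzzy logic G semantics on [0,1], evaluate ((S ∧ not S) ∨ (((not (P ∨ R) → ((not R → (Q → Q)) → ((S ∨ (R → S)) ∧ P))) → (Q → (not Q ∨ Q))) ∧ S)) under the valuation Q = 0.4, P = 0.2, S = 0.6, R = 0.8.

not S: Gödel ¬ of 0.6 = 0 (operand ≠ 0)
(S ∧ not S) = min(0.6, 0) = 0
(P ∨ R) = max(0.2, 0.8) = 0.8
not (P ∨ R): Gödel ¬ of 0.8 = 0 (operand ≠ 0)
not R: Gödel ¬ of 0.8 = 0 (operand ≠ 0)
(Q → Q): 0.4 ≤ 0.4, so result = 1
(not R → (Q → Q)): 0 ≤ 1, so result = 1
(R → S): 0.8 > 0.6, so result = 0.6
(S ∨ (R → S)) = max(0.6, 0.6) = 0.6
((S ∨ (R → S)) ∧ P) = min(0.6, 0.2) = 0.2
((not R → (Q → Q)) → ((S ∨ (R → S)) ∧ P)): 1 > 0.2, so result = 0.2
(not (P ∨ R) → ((not R → (Q → Q)) → ((S ∨ (R → S)) ∧ P))): 0 ≤ 0.2, so result = 1
not Q: Gödel ¬ of 0.4 = 0 (operand ≠ 0)
(not Q ∨ Q) = max(0, 0.4) = 0.4
(Q → (not Q ∨ Q)): 0.4 ≤ 0.4, so result = 1
((not (P ∨ R) → ((not R → (Q → Q)) → ((S ∨ (R → S)) ∧ P))) → (Q → (not Q ∨ Q))): 1 ≤ 1, so result = 1
(((not (P ∨ R) → ((not R → (Q → Q)) → ((S ∨ (R → S)) ∧ P))) → (Q → (not Q ∨ Q))) ∧ S) = min(1, 0.6) = 0.6
((S ∧ not S) ∨ (((not (P ∨ R) → ((not R → (Q → Q)) → ((S ∨ (R → S)) ∧ P))) → (Q → (not Q ∨ Q))) ∧ S)) = max(0, 0.6) = 0.6

0.60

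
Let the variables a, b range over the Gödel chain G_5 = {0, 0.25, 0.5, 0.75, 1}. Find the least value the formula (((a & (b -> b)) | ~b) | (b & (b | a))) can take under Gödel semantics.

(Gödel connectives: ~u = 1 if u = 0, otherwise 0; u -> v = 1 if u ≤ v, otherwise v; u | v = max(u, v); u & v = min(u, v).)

0.25

The minimum is attained at a = 0, b = 0.25:
  (b -> b): 0.25 ≤ 0.25, so result = 1
  (a & (b -> b)) = min(0, 1) = 0
  ~b: Gödel ¬ of 0.25 = 0 (operand ≠ 0)
  ((a & (b -> b)) | ~b) = max(0, 0) = 0
  (b | a) = max(0.25, 0) = 0.25
  (b & (b | a)) = min(0.25, 0.25) = 0.25
  (((a & (b -> b)) | ~b) | (b & (b | a))) = max(0, 0.25) = 0.25
Checking all 25 assignments confirms none give a value below 0.25.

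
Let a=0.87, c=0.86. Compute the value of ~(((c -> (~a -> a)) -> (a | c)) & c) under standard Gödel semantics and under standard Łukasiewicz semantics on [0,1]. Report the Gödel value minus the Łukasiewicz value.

Gödel evaluation:
  ~a: Gödel ¬ of 0.87 = 0 (operand ≠ 0)
  (~a -> a): 0 ≤ 0.87, so result = 1
  (c -> (~a -> a)): 0.86 ≤ 1, so result = 1
  (a | c) = max(0.87, 0.86) = 0.87
  ((c -> (~a -> a)) -> (a | c)): 1 > 0.87, so result = 0.87
  (((c -> (~a -> a)) -> (a | c)) & c) = min(0.87, 0.86) = 0.86
  ~(((c -> (~a -> a)) -> (a | c)) & c): Gödel ¬ of 0.86 = 0 (operand ≠ 0)
  Gödel value = 0
Łukasiewicz evaluation:
  ~a: Łukasiewicz ¬ gives 1 − 0.87 = 0.13
  (~a -> a): min(1, 1 − 0.13 + 0.87) = 1
  (c -> (~a -> a)): min(1, 1 − 0.86 + 1) = 1
  (a | c) = max(0.87, 0.86) = 0.87
  ((c -> (~a -> a)) -> (a | c)): min(1, 1 − 1 + 0.87) = 0.87
  (((c -> (~a -> a)) -> (a | c)) & c) = min(0.87, 0.86) = 0.86
  ~(((c -> (~a -> a)) -> (a | c)) & c): Łukasiewicz ¬ gives 1 − 0.86 = 0.14
  Łukasiewicz value = 0.14
Difference: 0 − 0.14 = -0.14

-0.14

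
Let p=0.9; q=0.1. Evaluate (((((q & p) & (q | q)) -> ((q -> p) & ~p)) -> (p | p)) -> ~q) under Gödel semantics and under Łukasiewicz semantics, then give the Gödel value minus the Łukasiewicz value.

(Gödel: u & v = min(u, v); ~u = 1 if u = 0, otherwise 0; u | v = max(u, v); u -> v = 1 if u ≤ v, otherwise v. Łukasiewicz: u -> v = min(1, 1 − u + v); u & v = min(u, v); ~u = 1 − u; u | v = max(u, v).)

Gödel evaluation:
  (q & p) = min(0.1, 0.9) = 0.1
  (q | q) = max(0.1, 0.1) = 0.1
  ((q & p) & (q | q)) = min(0.1, 0.1) = 0.1
  (q -> p): 0.1 ≤ 0.9, so result = 1
  ~p: Gödel ¬ of 0.9 = 0 (operand ≠ 0)
  ((q -> p) & ~p) = min(1, 0) = 0
  (((q & p) & (q | q)) -> ((q -> p) & ~p)): 0.1 > 0, so result = 0
  (p | p) = max(0.9, 0.9) = 0.9
  ((((q & p) & (q | q)) -> ((q -> p) & ~p)) -> (p | p)): 0 ≤ 0.9, so result = 1
  ~q: Gödel ¬ of 0.1 = 0 (operand ≠ 0)
  (((((q & p) & (q | q)) -> ((q -> p) & ~p)) -> (p | p)) -> ~q): 1 > 0, so result = 0
  Gödel value = 0
Łukasiewicz evaluation:
  (q & p) = min(0.1, 0.9) = 0.1
  (q | q) = max(0.1, 0.1) = 0.1
  ((q & p) & (q | q)) = min(0.1, 0.1) = 0.1
  (q -> p): min(1, 1 − 0.1 + 0.9) = 1
  ~p: Łukasiewicz ¬ gives 1 − 0.9 = 0.1
  ((q -> p) & ~p) = min(1, 0.1) = 0.1
  (((q & p) & (q | q)) -> ((q -> p) & ~p)): min(1, 1 − 0.1 + 0.1) = 1
  (p | p) = max(0.9, 0.9) = 0.9
  ((((q & p) & (q | q)) -> ((q -> p) & ~p)) -> (p | p)): min(1, 1 − 1 + 0.9) = 0.9
  ~q: Łukasiewicz ¬ gives 1 − 0.1 = 0.9
  (((((q & p) & (q | q)) -> ((q -> p) & ~p)) -> (p | p)) -> ~q): min(1, 1 − 0.9 + 0.9) = 1
  Łukasiewicz value = 1
Difference: 0 − 1 = -1.00

-1.00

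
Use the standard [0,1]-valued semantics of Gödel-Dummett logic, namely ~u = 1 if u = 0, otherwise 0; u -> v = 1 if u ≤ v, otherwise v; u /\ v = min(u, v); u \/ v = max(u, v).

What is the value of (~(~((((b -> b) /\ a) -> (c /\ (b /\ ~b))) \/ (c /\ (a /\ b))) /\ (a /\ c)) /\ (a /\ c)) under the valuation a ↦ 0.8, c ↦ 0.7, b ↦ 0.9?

(b -> b): 0.9 ≤ 0.9, so result = 1
((b -> b) /\ a) = min(1, 0.8) = 0.8
~b: Gödel ¬ of 0.9 = 0 (operand ≠ 0)
(b /\ ~b) = min(0.9, 0) = 0
(c /\ (b /\ ~b)) = min(0.7, 0) = 0
(((b -> b) /\ a) -> (c /\ (b /\ ~b))): 0.8 > 0, so result = 0
(a /\ b) = min(0.8, 0.9) = 0.8
(c /\ (a /\ b)) = min(0.7, 0.8) = 0.7
((((b -> b) /\ a) -> (c /\ (b /\ ~b))) \/ (c /\ (a /\ b))) = max(0, 0.7) = 0.7
~((((b -> b) /\ a) -> (c /\ (b /\ ~b))) \/ (c /\ (a /\ b))): Gödel ¬ of 0.7 = 0 (operand ≠ 0)
(a /\ c) = min(0.8, 0.7) = 0.7
(~((((b -> b) /\ a) -> (c /\ (b /\ ~b))) \/ (c /\ (a /\ b))) /\ (a /\ c)) = min(0, 0.7) = 0
~(~((((b -> b) /\ a) -> (c /\ (b /\ ~b))) \/ (c /\ (a /\ b))) /\ (a /\ c)): Gödel ¬ of 0 = 1 (operand is 0)
(a /\ c) = min(0.8, 0.7) = 0.7
(~(~((((b -> b) /\ a) -> (c /\ (b /\ ~b))) \/ (c /\ (a /\ b))) /\ (a /\ c)) /\ (a /\ c)) = min(1, 0.7) = 0.7

0.70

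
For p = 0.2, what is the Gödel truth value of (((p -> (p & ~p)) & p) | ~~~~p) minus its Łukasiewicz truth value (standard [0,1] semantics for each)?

Gödel evaluation:
  ~p: Gödel ¬ of 0.2 = 0 (operand ≠ 0)
  (p & ~p) = min(0.2, 0) = 0
  (p -> (p & ~p)): 0.2 > 0, so result = 0
  ((p -> (p & ~p)) & p) = min(0, 0.2) = 0
  ~p: Gödel ¬ of 0.2 = 0 (operand ≠ 0)
  ~~p: Gödel ¬ of 0 = 1 (operand is 0)
  ~~~p: Gödel ¬ of 1 = 0 (operand ≠ 0)
  ~~~~p: Gödel ¬ of 0 = 1 (operand is 0)
  (((p -> (p & ~p)) & p) | ~~~~p) = max(0, 1) = 1
  Gödel value = 1
Łukasiewicz evaluation:
  ~p: Łukasiewicz ¬ gives 1 − 0.2 = 0.8
  (p & ~p) = min(0.2, 0.8) = 0.2
  (p -> (p & ~p)): min(1, 1 − 0.2 + 0.2) = 1
  ((p -> (p & ~p)) & p) = min(1, 0.2) = 0.2
  ~p: Łukasiewicz ¬ gives 1 − 0.2 = 0.8
  ~~p: Łukasiewicz ¬ gives 1 − 0.8 = 0.2
  ~~~p: Łukasiewicz ¬ gives 1 − 0.2 = 0.8
  ~~~~p: Łukasiewicz ¬ gives 1 − 0.8 = 0.2
  (((p -> (p & ~p)) & p) | ~~~~p) = max(0.2, 0.2) = 0.2
  Łukasiewicz value = 0.2
Difference: 1 − 0.2 = 0.80

0.80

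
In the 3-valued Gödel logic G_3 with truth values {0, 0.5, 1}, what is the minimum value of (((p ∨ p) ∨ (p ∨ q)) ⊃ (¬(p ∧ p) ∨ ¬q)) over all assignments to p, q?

0.00

The minimum is attained at p = 0.5, q = 0.5:
  (p ∨ p) = max(0.5, 0.5) = 0.5
  (p ∨ q) = max(0.5, 0.5) = 0.5
  ((p ∨ p) ∨ (p ∨ q)) = max(0.5, 0.5) = 0.5
  (p ∧ p) = min(0.5, 0.5) = 0.5
  ¬(p ∧ p): Gödel ¬ of 0.5 = 0 (operand ≠ 0)
  ¬q: Gödel ¬ of 0.5 = 0 (operand ≠ 0)
  (¬(p ∧ p) ∨ ¬q) = max(0, 0) = 0
  (((p ∨ p) ∨ (p ∨ q)) ⊃ (¬(p ∧ p) ∨ ¬q)): 0.5 > 0, so result = 0
Checking all 9 assignments confirms none give a value below 0.00.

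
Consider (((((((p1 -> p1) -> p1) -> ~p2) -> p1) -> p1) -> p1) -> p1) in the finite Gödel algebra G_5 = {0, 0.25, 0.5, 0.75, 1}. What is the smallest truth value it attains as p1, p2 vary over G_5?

0.25

The minimum is attained at p1 = 0.25, p2 = 0.25:
  (p1 -> p1): 0.25 ≤ 0.25, so result = 1
  ((p1 -> p1) -> p1): 1 > 0.25, so result = 0.25
  ~p2: Gödel ¬ of 0.25 = 0 (operand ≠ 0)
  (((p1 -> p1) -> p1) -> ~p2): 0.25 > 0, so result = 0
  ((((p1 -> p1) -> p1) -> ~p2) -> p1): 0 ≤ 0.25, so result = 1
  (((((p1 -> p1) -> p1) -> ~p2) -> p1) -> p1): 1 > 0.25, so result = 0.25
  ((((((p1 -> p1) -> p1) -> ~p2) -> p1) -> p1) -> p1): 0.25 ≤ 0.25, so result = 1
  (((((((p1 -> p1) -> p1) -> ~p2) -> p1) -> p1) -> p1) -> p1): 1 > 0.25, so result = 0.25
Checking all 25 assignments confirms none give a value below 0.25.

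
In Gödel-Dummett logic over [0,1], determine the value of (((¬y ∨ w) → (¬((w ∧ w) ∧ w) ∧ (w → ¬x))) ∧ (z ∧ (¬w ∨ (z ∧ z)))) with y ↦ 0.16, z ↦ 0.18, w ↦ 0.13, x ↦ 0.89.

0.00

¬y: Gödel ¬ of 0.16 = 0 (operand ≠ 0)
(¬y ∨ w) = max(0, 0.13) = 0.13
(w ∧ w) = min(0.13, 0.13) = 0.13
((w ∧ w) ∧ w) = min(0.13, 0.13) = 0.13
¬((w ∧ w) ∧ w): Gödel ¬ of 0.13 = 0 (operand ≠ 0)
¬x: Gödel ¬ of 0.89 = 0 (operand ≠ 0)
(w → ¬x): 0.13 > 0, so result = 0
(¬((w ∧ w) ∧ w) ∧ (w → ¬x)) = min(0, 0) = 0
((¬y ∨ w) → (¬((w ∧ w) ∧ w) ∧ (w → ¬x))): 0.13 > 0, so result = 0
¬w: Gödel ¬ of 0.13 = 0 (operand ≠ 0)
(z ∧ z) = min(0.18, 0.18) = 0.18
(¬w ∨ (z ∧ z)) = max(0, 0.18) = 0.18
(z ∧ (¬w ∨ (z ∧ z))) = min(0.18, 0.18) = 0.18
(((¬y ∨ w) → (¬((w ∧ w) ∧ w) ∧ (w → ¬x))) ∧ (z ∧ (¬w ∨ (z ∧ z)))) = min(0, 0.18) = 0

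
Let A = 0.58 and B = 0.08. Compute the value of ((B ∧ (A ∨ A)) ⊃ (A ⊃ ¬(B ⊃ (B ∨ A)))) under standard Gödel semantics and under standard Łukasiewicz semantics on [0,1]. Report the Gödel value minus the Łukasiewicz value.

-1.00

Gödel evaluation:
  (A ∨ A) = max(0.58, 0.58) = 0.58
  (B ∧ (A ∨ A)) = min(0.08, 0.58) = 0.08
  (B ∨ A) = max(0.08, 0.58) = 0.58
  (B ⊃ (B ∨ A)): 0.08 ≤ 0.58, so result = 1
  ¬(B ⊃ (B ∨ A)): Gödel ¬ of 1 = 0 (operand ≠ 0)
  (A ⊃ ¬(B ⊃ (B ∨ A))): 0.58 > 0, so result = 0
  ((B ∧ (A ∨ A)) ⊃ (A ⊃ ¬(B ⊃ (B ∨ A)))): 0.08 > 0, so result = 0
  Gödel value = 0
Łukasiewicz evaluation:
  (A ∨ A) = max(0.58, 0.58) = 0.58
  (B ∧ (A ∨ A)) = min(0.08, 0.58) = 0.08
  (B ∨ A) = max(0.08, 0.58) = 0.58
  (B ⊃ (B ∨ A)): min(1, 1 − 0.08 + 0.58) = 1
  ¬(B ⊃ (B ∨ A)): Łukasiewicz ¬ gives 1 − 1 = 0
  (A ⊃ ¬(B ⊃ (B ∨ A))): min(1, 1 − 0.58 + 0) = 0.42
  ((B ∧ (A ∨ A)) ⊃ (A ⊃ ¬(B ⊃ (B ∨ A)))): min(1, 1 − 0.08 + 0.42) = 1
  Łukasiewicz value = 1
Difference: 0 − 1 = -1.00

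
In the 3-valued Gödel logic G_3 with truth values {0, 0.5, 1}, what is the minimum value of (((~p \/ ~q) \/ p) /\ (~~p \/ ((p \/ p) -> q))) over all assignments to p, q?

The minimum is attained at p = 0.5, q = 0.5:
  ~p: Gödel ¬ of 0.5 = 0 (operand ≠ 0)
  ~q: Gödel ¬ of 0.5 = 0 (operand ≠ 0)
  (~p \/ ~q) = max(0, 0) = 0
  ((~p \/ ~q) \/ p) = max(0, 0.5) = 0.5
  ~p: Gödel ¬ of 0.5 = 0 (operand ≠ 0)
  ~~p: Gödel ¬ of 0 = 1 (operand is 0)
  (p \/ p) = max(0.5, 0.5) = 0.5
  ((p \/ p) -> q): 0.5 ≤ 0.5, so result = 1
  (~~p \/ ((p \/ p) -> q)) = max(1, 1) = 1
  (((~p \/ ~q) \/ p) /\ (~~p \/ ((p \/ p) -> q))) = min(0.5, 1) = 0.5
Checking all 9 assignments confirms none give a value below 0.50.

0.50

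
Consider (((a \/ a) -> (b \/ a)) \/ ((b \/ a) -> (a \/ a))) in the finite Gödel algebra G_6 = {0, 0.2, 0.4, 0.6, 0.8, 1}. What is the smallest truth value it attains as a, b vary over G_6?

1.00

Every assignment gives 1. For instance at a = 0, b = 0:
  (a \/ a) = max(0, 0) = 0
  (b \/ a) = max(0, 0) = 0
  ((a \/ a) -> (b \/ a)): 0 ≤ 0, so result = 1
  (b \/ a) = max(0, 0) = 0
  (a \/ a) = max(0, 0) = 0
  ((b \/ a) -> (a \/ a)): 0 ≤ 0, so result = 1
  (((a \/ a) -> (b \/ a)) \/ ((b \/ a) -> (a \/ a))) = max(1, 1) = 1
All 36 assignments give value 1 — the formula is a G_6-tautology.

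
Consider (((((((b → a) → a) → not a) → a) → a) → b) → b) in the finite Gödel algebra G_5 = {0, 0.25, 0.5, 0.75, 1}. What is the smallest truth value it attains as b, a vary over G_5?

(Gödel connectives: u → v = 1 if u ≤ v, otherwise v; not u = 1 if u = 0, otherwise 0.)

0.25

The minimum is attained at b = 0.25, a = 0.25:
  (b → a): 0.25 ≤ 0.25, so result = 1
  ((b → a) → a): 1 > 0.25, so result = 0.25
  not a: Gödel ¬ of 0.25 = 0 (operand ≠ 0)
  (((b → a) → a) → not a): 0.25 > 0, so result = 0
  ((((b → a) → a) → not a) → a): 0 ≤ 0.25, so result = 1
  (((((b → a) → a) → not a) → a) → a): 1 > 0.25, so result = 0.25
  ((((((b → a) → a) → not a) → a) → a) → b): 0.25 ≤ 0.25, so result = 1
  (((((((b → a) → a) → not a) → a) → a) → b) → b): 1 > 0.25, so result = 0.25
Checking all 25 assignments confirms none give a value below 0.25.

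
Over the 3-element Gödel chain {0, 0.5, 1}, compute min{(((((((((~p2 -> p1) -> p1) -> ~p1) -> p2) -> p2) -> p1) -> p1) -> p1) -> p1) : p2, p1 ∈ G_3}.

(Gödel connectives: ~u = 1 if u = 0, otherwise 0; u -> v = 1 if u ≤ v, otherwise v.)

0.50

The minimum is attained at p2 = 0, p1 = 0.5:
  ~p2: Gödel ¬ of 0 = 1 (operand is 0)
  (~p2 -> p1): 1 > 0.5, so result = 0.5
  ((~p2 -> p1) -> p1): 0.5 ≤ 0.5, so result = 1
  ~p1: Gödel ¬ of 0.5 = 0 (operand ≠ 0)
  (((~p2 -> p1) -> p1) -> ~p1): 1 > 0, so result = 0
  ((((~p2 -> p1) -> p1) -> ~p1) -> p2): 0 ≤ 0, so result = 1
  (((((~p2 -> p1) -> p1) -> ~p1) -> p2) -> p2): 1 > 0, so result = 0
  ((((((~p2 -> p1) -> p1) -> ~p1) -> p2) -> p2) -> p1): 0 ≤ 0.5, so result = 1
  (((((((~p2 -> p1) -> p1) -> ~p1) -> p2) -> p2) -> p1) -> p1): 1 > 0.5, so result = 0.5
  ((((((((~p2 -> p1) -> p1) -> ~p1) -> p2) -> p2) -> p1) -> p1) -> p1): 0.5 ≤ 0.5, so result = 1
  (((((((((~p2 -> p1) -> p1) -> ~p1) -> p2) -> p2) -> p1) -> p1) -> p1) -> p1): 1 > 0.5, so result = 0.5
Checking all 9 assignments confirms none give a value below 0.50.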